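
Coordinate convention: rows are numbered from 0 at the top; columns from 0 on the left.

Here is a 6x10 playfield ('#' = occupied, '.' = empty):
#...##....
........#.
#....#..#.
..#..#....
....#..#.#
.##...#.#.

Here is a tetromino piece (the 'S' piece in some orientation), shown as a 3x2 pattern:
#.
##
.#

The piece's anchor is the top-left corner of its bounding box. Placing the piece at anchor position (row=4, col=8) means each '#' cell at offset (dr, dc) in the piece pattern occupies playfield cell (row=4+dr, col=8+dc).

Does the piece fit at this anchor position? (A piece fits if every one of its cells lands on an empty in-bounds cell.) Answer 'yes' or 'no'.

Answer: no

Derivation:
Check each piece cell at anchor (4, 8):
  offset (0,0) -> (4,8): empty -> OK
  offset (1,0) -> (5,8): occupied ('#') -> FAIL
  offset (1,1) -> (5,9): empty -> OK
  offset (2,1) -> (6,9): out of bounds -> FAIL
All cells valid: no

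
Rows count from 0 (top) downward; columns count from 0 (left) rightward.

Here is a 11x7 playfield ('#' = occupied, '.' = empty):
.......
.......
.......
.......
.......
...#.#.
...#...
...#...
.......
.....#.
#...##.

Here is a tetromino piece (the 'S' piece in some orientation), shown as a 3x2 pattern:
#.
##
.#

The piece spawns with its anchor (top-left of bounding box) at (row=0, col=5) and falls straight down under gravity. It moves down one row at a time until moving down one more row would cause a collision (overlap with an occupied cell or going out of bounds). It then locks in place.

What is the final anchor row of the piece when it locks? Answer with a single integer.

Answer: 3

Derivation:
Spawn at (row=0, col=5). Try each row:
  row 0: fits
  row 1: fits
  row 2: fits
  row 3: fits
  row 4: blocked -> lock at row 3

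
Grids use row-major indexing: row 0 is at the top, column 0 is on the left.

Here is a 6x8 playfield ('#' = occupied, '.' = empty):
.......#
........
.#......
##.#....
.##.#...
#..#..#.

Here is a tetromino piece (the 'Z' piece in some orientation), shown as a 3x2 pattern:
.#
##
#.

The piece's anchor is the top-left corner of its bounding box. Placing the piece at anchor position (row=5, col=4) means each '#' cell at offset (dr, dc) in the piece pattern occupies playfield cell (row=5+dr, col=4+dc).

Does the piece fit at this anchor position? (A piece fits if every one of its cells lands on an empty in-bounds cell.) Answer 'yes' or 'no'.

Answer: no

Derivation:
Check each piece cell at anchor (5, 4):
  offset (0,1) -> (5,5): empty -> OK
  offset (1,0) -> (6,4): out of bounds -> FAIL
  offset (1,1) -> (6,5): out of bounds -> FAIL
  offset (2,0) -> (7,4): out of bounds -> FAIL
All cells valid: no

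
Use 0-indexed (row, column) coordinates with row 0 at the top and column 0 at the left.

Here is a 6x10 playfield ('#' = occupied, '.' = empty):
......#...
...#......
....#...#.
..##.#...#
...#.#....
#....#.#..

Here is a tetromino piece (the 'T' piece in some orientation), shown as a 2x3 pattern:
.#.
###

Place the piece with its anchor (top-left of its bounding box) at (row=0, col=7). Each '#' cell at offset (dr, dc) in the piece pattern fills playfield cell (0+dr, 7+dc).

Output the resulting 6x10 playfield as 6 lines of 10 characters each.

Answer: ......#.#.
...#...###
....#...#.
..##.#...#
...#.#....
#....#.#..

Derivation:
Fill (0+0,7+1) = (0,8)
Fill (0+1,7+0) = (1,7)
Fill (0+1,7+1) = (1,8)
Fill (0+1,7+2) = (1,9)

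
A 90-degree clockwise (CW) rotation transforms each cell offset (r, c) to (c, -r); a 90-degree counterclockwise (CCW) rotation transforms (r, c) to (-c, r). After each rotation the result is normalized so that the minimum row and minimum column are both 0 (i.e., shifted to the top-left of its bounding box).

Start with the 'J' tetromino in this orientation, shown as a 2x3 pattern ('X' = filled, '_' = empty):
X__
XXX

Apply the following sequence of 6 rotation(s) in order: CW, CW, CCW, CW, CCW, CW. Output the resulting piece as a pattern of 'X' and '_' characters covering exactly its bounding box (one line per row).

Answer: XXX
__X

Derivation:
Start:
X__
XXX
After rotation 1 (CW):
XX
X_
X_
After rotation 2 (CW):
XXX
__X
After rotation 3 (CCW):
XX
X_
X_
After rotation 4 (CW):
XXX
__X
After rotation 5 (CCW):
XX
X_
X_
After rotation 6 (CW):
XXX
__X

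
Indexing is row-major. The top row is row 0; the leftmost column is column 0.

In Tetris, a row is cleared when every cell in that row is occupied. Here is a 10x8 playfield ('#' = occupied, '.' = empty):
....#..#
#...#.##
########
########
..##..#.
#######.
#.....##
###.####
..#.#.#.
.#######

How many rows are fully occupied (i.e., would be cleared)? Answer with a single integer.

Answer: 2

Derivation:
Check each row:
  row 0: 6 empty cells -> not full
  row 1: 4 empty cells -> not full
  row 2: 0 empty cells -> FULL (clear)
  row 3: 0 empty cells -> FULL (clear)
  row 4: 5 empty cells -> not full
  row 5: 1 empty cell -> not full
  row 6: 5 empty cells -> not full
  row 7: 1 empty cell -> not full
  row 8: 5 empty cells -> not full
  row 9: 1 empty cell -> not full
Total rows cleared: 2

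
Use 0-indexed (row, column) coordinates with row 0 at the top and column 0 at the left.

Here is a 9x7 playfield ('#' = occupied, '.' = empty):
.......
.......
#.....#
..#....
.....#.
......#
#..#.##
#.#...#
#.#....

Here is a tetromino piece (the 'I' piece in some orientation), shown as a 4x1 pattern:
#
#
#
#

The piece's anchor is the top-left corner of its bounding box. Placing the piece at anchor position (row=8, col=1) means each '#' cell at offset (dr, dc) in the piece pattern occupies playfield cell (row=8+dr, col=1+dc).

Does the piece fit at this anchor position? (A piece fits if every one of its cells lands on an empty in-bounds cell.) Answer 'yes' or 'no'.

Check each piece cell at anchor (8, 1):
  offset (0,0) -> (8,1): empty -> OK
  offset (1,0) -> (9,1): out of bounds -> FAIL
  offset (2,0) -> (10,1): out of bounds -> FAIL
  offset (3,0) -> (11,1): out of bounds -> FAIL
All cells valid: no

Answer: no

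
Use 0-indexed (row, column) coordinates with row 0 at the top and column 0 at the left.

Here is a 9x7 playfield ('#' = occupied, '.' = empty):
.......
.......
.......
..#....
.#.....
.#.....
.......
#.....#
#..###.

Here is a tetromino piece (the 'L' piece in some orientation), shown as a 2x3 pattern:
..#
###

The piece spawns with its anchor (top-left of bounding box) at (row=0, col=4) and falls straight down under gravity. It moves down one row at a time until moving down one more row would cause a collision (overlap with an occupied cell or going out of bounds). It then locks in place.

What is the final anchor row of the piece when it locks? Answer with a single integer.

Spawn at (row=0, col=4). Try each row:
  row 0: fits
  row 1: fits
  row 2: fits
  row 3: fits
  row 4: fits
  row 5: fits
  row 6: blocked -> lock at row 5

Answer: 5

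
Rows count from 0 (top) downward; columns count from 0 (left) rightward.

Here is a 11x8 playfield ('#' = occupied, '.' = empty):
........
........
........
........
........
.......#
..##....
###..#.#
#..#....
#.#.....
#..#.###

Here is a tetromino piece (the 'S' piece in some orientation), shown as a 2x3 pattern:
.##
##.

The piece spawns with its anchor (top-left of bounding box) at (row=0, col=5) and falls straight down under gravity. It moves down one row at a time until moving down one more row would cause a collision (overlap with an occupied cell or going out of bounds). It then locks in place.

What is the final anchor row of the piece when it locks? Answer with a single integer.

Spawn at (row=0, col=5). Try each row:
  row 0: fits
  row 1: fits
  row 2: fits
  row 3: fits
  row 4: fits
  row 5: blocked -> lock at row 4

Answer: 4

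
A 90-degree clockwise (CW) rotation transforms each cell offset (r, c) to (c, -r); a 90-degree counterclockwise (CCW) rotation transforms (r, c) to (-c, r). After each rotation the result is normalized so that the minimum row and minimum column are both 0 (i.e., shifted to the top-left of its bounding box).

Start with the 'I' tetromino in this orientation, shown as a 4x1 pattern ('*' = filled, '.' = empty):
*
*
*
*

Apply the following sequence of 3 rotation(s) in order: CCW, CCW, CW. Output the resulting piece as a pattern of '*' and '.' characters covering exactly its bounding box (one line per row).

Start:
*
*
*
*
After rotation 1 (CCW):
****
After rotation 2 (CCW):
*
*
*
*
After rotation 3 (CW):
****

Answer: ****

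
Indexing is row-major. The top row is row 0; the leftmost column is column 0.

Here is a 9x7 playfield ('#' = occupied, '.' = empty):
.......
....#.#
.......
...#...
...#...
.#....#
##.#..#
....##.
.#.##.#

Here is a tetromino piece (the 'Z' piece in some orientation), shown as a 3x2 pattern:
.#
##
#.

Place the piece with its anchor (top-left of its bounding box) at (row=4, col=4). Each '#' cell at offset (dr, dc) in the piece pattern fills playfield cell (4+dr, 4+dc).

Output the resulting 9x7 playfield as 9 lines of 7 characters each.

Fill (4+0,4+1) = (4,5)
Fill (4+1,4+0) = (5,4)
Fill (4+1,4+1) = (5,5)
Fill (4+2,4+0) = (6,4)

Answer: .......
....#.#
.......
...#...
...#.#.
.#..###
##.##.#
....##.
.#.##.#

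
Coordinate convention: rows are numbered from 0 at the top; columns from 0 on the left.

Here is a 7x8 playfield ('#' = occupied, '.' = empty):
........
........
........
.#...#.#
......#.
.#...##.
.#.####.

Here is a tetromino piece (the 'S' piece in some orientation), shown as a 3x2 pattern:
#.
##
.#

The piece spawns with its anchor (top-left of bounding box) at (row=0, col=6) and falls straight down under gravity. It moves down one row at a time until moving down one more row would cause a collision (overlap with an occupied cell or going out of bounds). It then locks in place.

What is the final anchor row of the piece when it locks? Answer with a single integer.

Spawn at (row=0, col=6). Try each row:
  row 0: fits
  row 1: blocked -> lock at row 0

Answer: 0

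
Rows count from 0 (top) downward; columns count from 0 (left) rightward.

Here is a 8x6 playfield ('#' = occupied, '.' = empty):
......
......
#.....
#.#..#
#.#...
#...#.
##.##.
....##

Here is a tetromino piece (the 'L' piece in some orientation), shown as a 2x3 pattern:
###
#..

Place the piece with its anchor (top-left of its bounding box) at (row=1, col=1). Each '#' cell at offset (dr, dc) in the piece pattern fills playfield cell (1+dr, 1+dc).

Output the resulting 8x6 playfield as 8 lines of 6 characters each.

Answer: ......
.###..
##....
#.#..#
#.#...
#...#.
##.##.
....##

Derivation:
Fill (1+0,1+0) = (1,1)
Fill (1+0,1+1) = (1,2)
Fill (1+0,1+2) = (1,3)
Fill (1+1,1+0) = (2,1)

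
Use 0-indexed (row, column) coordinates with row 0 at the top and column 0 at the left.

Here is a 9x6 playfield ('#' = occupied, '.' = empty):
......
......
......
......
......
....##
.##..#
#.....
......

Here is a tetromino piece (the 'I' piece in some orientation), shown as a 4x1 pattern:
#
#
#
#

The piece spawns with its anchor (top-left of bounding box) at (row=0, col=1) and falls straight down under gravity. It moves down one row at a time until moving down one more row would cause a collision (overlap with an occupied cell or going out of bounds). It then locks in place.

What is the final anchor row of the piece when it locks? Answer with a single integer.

Spawn at (row=0, col=1). Try each row:
  row 0: fits
  row 1: fits
  row 2: fits
  row 3: blocked -> lock at row 2

Answer: 2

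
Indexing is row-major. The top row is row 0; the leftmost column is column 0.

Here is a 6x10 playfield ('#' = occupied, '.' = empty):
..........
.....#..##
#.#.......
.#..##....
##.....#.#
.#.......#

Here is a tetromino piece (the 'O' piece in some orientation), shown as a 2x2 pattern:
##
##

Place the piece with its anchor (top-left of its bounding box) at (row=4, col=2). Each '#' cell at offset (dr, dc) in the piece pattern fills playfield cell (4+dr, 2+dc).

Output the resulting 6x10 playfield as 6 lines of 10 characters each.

Fill (4+0,2+0) = (4,2)
Fill (4+0,2+1) = (4,3)
Fill (4+1,2+0) = (5,2)
Fill (4+1,2+1) = (5,3)

Answer: ..........
.....#..##
#.#.......
.#..##....
####...#.#
.###.....#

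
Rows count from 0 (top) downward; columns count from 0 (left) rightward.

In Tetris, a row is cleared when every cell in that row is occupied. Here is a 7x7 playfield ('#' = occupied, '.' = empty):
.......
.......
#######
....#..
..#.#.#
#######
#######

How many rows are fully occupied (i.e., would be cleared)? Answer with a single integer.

Check each row:
  row 0: 7 empty cells -> not full
  row 1: 7 empty cells -> not full
  row 2: 0 empty cells -> FULL (clear)
  row 3: 6 empty cells -> not full
  row 4: 4 empty cells -> not full
  row 5: 0 empty cells -> FULL (clear)
  row 6: 0 empty cells -> FULL (clear)
Total rows cleared: 3

Answer: 3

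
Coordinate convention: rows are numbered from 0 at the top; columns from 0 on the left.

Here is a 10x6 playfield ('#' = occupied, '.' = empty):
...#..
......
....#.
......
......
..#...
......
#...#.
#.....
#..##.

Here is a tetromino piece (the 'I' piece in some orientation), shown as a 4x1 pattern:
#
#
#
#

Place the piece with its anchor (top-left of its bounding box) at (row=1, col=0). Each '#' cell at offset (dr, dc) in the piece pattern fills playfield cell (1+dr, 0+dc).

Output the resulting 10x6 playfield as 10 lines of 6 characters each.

Fill (1+0,0+0) = (1,0)
Fill (1+1,0+0) = (2,0)
Fill (1+2,0+0) = (3,0)
Fill (1+3,0+0) = (4,0)

Answer: ...#..
#.....
#...#.
#.....
#.....
..#...
......
#...#.
#.....
#..##.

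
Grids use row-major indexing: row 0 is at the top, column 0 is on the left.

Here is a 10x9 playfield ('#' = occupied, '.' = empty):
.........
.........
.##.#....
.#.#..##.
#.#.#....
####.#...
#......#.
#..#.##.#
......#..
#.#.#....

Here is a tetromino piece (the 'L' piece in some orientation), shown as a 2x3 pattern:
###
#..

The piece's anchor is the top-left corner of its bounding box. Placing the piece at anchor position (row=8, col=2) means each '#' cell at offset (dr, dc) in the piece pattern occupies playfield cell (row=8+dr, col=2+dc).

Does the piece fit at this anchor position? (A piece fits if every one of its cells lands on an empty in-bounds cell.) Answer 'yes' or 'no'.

Answer: no

Derivation:
Check each piece cell at anchor (8, 2):
  offset (0,0) -> (8,2): empty -> OK
  offset (0,1) -> (8,3): empty -> OK
  offset (0,2) -> (8,4): empty -> OK
  offset (1,0) -> (9,2): occupied ('#') -> FAIL
All cells valid: no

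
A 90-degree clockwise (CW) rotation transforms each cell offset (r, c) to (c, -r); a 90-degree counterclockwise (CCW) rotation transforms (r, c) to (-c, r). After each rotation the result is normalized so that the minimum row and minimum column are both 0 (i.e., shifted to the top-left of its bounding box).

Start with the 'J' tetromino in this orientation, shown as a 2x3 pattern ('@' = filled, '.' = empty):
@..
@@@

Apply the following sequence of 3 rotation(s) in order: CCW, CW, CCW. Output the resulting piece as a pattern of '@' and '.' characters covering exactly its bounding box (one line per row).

Start:
@..
@@@
After rotation 1 (CCW):
.@
.@
@@
After rotation 2 (CW):
@..
@@@
After rotation 3 (CCW):
.@
.@
@@

Answer: .@
.@
@@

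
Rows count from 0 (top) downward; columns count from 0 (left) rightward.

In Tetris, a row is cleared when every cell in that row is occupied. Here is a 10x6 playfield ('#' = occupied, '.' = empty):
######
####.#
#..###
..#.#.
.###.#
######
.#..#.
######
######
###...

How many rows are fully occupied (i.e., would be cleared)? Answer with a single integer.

Answer: 4

Derivation:
Check each row:
  row 0: 0 empty cells -> FULL (clear)
  row 1: 1 empty cell -> not full
  row 2: 2 empty cells -> not full
  row 3: 4 empty cells -> not full
  row 4: 2 empty cells -> not full
  row 5: 0 empty cells -> FULL (clear)
  row 6: 4 empty cells -> not full
  row 7: 0 empty cells -> FULL (clear)
  row 8: 0 empty cells -> FULL (clear)
  row 9: 3 empty cells -> not full
Total rows cleared: 4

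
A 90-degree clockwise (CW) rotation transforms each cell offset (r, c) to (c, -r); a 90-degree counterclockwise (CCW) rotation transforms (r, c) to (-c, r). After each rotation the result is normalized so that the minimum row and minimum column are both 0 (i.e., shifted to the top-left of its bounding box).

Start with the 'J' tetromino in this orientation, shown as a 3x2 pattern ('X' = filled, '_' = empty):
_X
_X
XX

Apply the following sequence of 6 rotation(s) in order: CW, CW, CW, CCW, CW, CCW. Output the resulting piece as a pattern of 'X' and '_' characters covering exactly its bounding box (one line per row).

Answer: XX
X_
X_

Derivation:
Start:
_X
_X
XX
After rotation 1 (CW):
X__
XXX
After rotation 2 (CW):
XX
X_
X_
After rotation 3 (CW):
XXX
__X
After rotation 4 (CCW):
XX
X_
X_
After rotation 5 (CW):
XXX
__X
After rotation 6 (CCW):
XX
X_
X_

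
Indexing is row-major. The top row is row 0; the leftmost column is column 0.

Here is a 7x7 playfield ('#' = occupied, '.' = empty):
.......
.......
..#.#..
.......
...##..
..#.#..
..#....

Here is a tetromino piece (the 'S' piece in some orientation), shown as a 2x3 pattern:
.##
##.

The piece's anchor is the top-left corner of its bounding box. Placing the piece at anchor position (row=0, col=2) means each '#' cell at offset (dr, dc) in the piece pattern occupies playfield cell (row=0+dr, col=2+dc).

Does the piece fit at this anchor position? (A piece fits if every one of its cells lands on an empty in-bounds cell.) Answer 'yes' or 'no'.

Answer: yes

Derivation:
Check each piece cell at anchor (0, 2):
  offset (0,1) -> (0,3): empty -> OK
  offset (0,2) -> (0,4): empty -> OK
  offset (1,0) -> (1,2): empty -> OK
  offset (1,1) -> (1,3): empty -> OK
All cells valid: yes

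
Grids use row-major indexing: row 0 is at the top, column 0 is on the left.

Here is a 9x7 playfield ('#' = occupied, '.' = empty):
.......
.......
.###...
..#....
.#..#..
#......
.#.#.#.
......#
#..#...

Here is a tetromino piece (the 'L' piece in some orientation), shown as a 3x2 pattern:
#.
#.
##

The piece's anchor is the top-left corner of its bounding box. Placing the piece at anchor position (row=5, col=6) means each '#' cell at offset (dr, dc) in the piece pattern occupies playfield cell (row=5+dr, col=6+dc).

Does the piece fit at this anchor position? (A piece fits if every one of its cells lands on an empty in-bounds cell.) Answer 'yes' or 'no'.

Check each piece cell at anchor (5, 6):
  offset (0,0) -> (5,6): empty -> OK
  offset (1,0) -> (6,6): empty -> OK
  offset (2,0) -> (7,6): occupied ('#') -> FAIL
  offset (2,1) -> (7,7): out of bounds -> FAIL
All cells valid: no

Answer: no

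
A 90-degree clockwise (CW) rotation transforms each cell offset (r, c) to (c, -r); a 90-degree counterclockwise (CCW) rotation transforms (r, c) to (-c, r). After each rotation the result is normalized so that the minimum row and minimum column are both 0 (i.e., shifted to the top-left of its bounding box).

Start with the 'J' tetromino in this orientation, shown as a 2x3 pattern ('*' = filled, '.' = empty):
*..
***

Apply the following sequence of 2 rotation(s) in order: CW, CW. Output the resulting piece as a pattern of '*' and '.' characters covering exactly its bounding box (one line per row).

Start:
*..
***
After rotation 1 (CW):
**
*.
*.
After rotation 2 (CW):
***
..*

Answer: ***
..*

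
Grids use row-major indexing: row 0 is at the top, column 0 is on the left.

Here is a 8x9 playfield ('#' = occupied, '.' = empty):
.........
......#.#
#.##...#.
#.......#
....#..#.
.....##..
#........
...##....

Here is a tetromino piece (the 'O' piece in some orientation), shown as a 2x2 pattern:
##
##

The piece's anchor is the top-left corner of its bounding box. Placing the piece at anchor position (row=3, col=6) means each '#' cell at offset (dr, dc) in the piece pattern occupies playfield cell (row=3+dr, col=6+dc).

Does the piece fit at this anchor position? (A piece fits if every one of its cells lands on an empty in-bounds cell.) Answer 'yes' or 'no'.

Answer: no

Derivation:
Check each piece cell at anchor (3, 6):
  offset (0,0) -> (3,6): empty -> OK
  offset (0,1) -> (3,7): empty -> OK
  offset (1,0) -> (4,6): empty -> OK
  offset (1,1) -> (4,7): occupied ('#') -> FAIL
All cells valid: no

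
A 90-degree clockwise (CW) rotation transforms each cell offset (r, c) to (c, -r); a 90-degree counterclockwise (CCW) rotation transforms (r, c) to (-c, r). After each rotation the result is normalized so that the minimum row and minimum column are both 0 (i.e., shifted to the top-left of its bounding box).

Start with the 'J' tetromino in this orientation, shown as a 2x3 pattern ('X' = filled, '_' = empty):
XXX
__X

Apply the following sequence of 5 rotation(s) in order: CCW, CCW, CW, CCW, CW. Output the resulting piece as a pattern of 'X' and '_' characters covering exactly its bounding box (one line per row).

Start:
XXX
__X
After rotation 1 (CCW):
XX
X_
X_
After rotation 2 (CCW):
X__
XXX
After rotation 3 (CW):
XX
X_
X_
After rotation 4 (CCW):
X__
XXX
After rotation 5 (CW):
XX
X_
X_

Answer: XX
X_
X_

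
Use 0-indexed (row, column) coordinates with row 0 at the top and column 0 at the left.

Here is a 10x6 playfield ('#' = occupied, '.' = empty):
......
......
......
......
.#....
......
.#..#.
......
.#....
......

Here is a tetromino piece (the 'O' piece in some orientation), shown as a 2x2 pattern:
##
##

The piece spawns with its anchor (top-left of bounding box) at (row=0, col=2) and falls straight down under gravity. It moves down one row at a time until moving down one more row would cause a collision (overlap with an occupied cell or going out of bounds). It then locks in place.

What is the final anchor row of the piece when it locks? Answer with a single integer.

Spawn at (row=0, col=2). Try each row:
  row 0: fits
  row 1: fits
  row 2: fits
  row 3: fits
  row 4: fits
  row 5: fits
  row 6: fits
  row 7: fits
  row 8: fits
  row 9: blocked -> lock at row 8

Answer: 8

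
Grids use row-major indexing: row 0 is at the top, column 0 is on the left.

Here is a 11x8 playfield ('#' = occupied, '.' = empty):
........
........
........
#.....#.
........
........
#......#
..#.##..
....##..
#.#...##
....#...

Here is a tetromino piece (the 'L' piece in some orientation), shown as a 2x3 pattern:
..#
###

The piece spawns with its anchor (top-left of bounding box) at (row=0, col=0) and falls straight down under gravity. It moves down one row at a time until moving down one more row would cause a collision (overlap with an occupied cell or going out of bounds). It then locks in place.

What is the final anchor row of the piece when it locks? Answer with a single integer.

Spawn at (row=0, col=0). Try each row:
  row 0: fits
  row 1: fits
  row 2: blocked -> lock at row 1

Answer: 1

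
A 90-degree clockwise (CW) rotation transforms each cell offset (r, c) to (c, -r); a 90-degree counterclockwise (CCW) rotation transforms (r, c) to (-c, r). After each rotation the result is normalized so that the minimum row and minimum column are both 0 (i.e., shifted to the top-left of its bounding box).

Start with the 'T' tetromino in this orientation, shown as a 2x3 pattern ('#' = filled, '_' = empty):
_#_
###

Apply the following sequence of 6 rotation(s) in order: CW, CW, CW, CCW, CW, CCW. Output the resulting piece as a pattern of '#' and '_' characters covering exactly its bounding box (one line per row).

Start:
_#_
###
After rotation 1 (CW):
#_
##
#_
After rotation 2 (CW):
###
_#_
After rotation 3 (CW):
_#
##
_#
After rotation 4 (CCW):
###
_#_
After rotation 5 (CW):
_#
##
_#
After rotation 6 (CCW):
###
_#_

Answer: ###
_#_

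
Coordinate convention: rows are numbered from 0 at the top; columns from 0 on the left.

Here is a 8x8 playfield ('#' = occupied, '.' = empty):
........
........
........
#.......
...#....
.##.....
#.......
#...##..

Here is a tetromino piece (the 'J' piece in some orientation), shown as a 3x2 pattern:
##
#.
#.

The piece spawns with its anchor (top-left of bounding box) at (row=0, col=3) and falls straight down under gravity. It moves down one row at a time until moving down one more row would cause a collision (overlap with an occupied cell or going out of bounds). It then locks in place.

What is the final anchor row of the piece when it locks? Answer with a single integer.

Spawn at (row=0, col=3). Try each row:
  row 0: fits
  row 1: fits
  row 2: blocked -> lock at row 1

Answer: 1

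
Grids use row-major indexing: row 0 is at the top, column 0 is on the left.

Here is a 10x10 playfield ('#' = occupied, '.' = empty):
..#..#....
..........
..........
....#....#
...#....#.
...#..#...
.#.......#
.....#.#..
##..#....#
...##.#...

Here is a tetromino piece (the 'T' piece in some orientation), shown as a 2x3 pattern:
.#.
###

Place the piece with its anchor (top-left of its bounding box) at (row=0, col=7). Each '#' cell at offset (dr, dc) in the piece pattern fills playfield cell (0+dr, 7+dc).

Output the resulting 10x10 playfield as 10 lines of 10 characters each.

Fill (0+0,7+1) = (0,8)
Fill (0+1,7+0) = (1,7)
Fill (0+1,7+1) = (1,8)
Fill (0+1,7+2) = (1,9)

Answer: ..#..#..#.
.......###
..........
....#....#
...#....#.
...#..#...
.#.......#
.....#.#..
##..#....#
...##.#...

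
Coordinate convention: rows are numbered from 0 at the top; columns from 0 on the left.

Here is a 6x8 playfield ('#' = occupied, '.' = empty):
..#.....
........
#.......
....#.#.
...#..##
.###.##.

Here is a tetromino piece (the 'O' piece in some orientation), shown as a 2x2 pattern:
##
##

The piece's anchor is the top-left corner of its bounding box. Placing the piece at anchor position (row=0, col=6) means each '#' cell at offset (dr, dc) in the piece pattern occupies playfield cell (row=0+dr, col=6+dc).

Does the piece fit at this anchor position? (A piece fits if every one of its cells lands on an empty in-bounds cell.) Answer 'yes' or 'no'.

Check each piece cell at anchor (0, 6):
  offset (0,0) -> (0,6): empty -> OK
  offset (0,1) -> (0,7): empty -> OK
  offset (1,0) -> (1,6): empty -> OK
  offset (1,1) -> (1,7): empty -> OK
All cells valid: yes

Answer: yes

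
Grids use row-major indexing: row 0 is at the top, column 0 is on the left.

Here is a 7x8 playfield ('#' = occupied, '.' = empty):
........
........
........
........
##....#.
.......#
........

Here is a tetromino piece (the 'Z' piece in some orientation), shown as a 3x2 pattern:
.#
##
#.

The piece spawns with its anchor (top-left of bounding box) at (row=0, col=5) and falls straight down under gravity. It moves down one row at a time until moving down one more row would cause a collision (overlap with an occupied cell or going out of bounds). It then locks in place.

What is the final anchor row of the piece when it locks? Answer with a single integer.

Answer: 2

Derivation:
Spawn at (row=0, col=5). Try each row:
  row 0: fits
  row 1: fits
  row 2: fits
  row 3: blocked -> lock at row 2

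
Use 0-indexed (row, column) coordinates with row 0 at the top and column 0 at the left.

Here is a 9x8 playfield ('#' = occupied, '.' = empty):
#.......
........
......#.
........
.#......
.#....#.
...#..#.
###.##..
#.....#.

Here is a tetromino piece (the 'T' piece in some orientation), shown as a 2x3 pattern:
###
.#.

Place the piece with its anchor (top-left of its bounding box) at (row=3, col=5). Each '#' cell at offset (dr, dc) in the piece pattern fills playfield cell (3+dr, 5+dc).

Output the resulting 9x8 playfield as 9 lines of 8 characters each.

Fill (3+0,5+0) = (3,5)
Fill (3+0,5+1) = (3,6)
Fill (3+0,5+2) = (3,7)
Fill (3+1,5+1) = (4,6)

Answer: #.......
........
......#.
.....###
.#....#.
.#....#.
...#..#.
###.##..
#.....#.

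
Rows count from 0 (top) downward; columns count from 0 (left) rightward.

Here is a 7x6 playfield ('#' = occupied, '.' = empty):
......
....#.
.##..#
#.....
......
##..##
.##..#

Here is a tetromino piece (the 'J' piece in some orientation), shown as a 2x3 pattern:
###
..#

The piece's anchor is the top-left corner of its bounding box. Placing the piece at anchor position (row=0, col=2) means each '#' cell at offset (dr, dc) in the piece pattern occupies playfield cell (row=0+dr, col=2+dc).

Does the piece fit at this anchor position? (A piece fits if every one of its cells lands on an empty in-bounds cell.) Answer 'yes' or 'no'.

Answer: no

Derivation:
Check each piece cell at anchor (0, 2):
  offset (0,0) -> (0,2): empty -> OK
  offset (0,1) -> (0,3): empty -> OK
  offset (0,2) -> (0,4): empty -> OK
  offset (1,2) -> (1,4): occupied ('#') -> FAIL
All cells valid: no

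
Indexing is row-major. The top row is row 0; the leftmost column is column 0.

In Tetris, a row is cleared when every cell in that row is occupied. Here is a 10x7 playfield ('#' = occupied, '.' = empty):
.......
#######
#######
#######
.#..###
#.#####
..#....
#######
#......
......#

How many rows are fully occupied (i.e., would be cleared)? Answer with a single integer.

Check each row:
  row 0: 7 empty cells -> not full
  row 1: 0 empty cells -> FULL (clear)
  row 2: 0 empty cells -> FULL (clear)
  row 3: 0 empty cells -> FULL (clear)
  row 4: 3 empty cells -> not full
  row 5: 1 empty cell -> not full
  row 6: 6 empty cells -> not full
  row 7: 0 empty cells -> FULL (clear)
  row 8: 6 empty cells -> not full
  row 9: 6 empty cells -> not full
Total rows cleared: 4

Answer: 4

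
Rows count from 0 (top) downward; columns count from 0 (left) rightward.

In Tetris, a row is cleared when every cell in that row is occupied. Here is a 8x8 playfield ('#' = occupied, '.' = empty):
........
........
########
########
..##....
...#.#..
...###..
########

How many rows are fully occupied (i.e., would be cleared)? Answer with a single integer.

Answer: 3

Derivation:
Check each row:
  row 0: 8 empty cells -> not full
  row 1: 8 empty cells -> not full
  row 2: 0 empty cells -> FULL (clear)
  row 3: 0 empty cells -> FULL (clear)
  row 4: 6 empty cells -> not full
  row 5: 6 empty cells -> not full
  row 6: 5 empty cells -> not full
  row 7: 0 empty cells -> FULL (clear)
Total rows cleared: 3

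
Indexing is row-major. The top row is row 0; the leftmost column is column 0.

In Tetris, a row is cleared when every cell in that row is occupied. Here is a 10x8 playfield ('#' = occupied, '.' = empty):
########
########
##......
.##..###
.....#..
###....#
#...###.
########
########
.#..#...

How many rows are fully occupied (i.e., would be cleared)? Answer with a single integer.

Answer: 4

Derivation:
Check each row:
  row 0: 0 empty cells -> FULL (clear)
  row 1: 0 empty cells -> FULL (clear)
  row 2: 6 empty cells -> not full
  row 3: 3 empty cells -> not full
  row 4: 7 empty cells -> not full
  row 5: 4 empty cells -> not full
  row 6: 4 empty cells -> not full
  row 7: 0 empty cells -> FULL (clear)
  row 8: 0 empty cells -> FULL (clear)
  row 9: 6 empty cells -> not full
Total rows cleared: 4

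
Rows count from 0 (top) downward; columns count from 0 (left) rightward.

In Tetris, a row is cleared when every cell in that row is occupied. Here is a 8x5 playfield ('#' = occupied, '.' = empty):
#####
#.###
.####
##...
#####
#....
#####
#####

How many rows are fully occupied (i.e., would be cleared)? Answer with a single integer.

Answer: 4

Derivation:
Check each row:
  row 0: 0 empty cells -> FULL (clear)
  row 1: 1 empty cell -> not full
  row 2: 1 empty cell -> not full
  row 3: 3 empty cells -> not full
  row 4: 0 empty cells -> FULL (clear)
  row 5: 4 empty cells -> not full
  row 6: 0 empty cells -> FULL (clear)
  row 7: 0 empty cells -> FULL (clear)
Total rows cleared: 4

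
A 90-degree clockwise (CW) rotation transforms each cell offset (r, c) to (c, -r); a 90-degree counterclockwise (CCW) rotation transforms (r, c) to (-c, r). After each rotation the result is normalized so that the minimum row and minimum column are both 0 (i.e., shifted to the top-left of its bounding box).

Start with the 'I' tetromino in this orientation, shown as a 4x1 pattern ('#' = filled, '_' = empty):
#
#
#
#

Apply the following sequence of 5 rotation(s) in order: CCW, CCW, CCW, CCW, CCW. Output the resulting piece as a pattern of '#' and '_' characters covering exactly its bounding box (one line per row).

Start:
#
#
#
#
After rotation 1 (CCW):
####
After rotation 2 (CCW):
#
#
#
#
After rotation 3 (CCW):
####
After rotation 4 (CCW):
#
#
#
#
After rotation 5 (CCW):
####

Answer: ####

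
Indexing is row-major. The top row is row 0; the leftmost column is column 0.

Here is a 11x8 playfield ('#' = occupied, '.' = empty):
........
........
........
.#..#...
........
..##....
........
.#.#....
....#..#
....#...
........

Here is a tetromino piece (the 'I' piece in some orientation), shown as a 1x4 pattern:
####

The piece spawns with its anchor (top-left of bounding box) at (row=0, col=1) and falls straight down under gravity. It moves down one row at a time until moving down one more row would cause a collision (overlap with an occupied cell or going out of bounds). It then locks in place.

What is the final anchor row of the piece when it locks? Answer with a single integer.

Answer: 2

Derivation:
Spawn at (row=0, col=1). Try each row:
  row 0: fits
  row 1: fits
  row 2: fits
  row 3: blocked -> lock at row 2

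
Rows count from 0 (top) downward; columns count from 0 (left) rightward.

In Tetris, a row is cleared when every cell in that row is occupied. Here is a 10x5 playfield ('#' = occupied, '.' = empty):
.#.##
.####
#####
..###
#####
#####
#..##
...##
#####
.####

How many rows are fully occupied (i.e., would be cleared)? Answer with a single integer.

Answer: 4

Derivation:
Check each row:
  row 0: 2 empty cells -> not full
  row 1: 1 empty cell -> not full
  row 2: 0 empty cells -> FULL (clear)
  row 3: 2 empty cells -> not full
  row 4: 0 empty cells -> FULL (clear)
  row 5: 0 empty cells -> FULL (clear)
  row 6: 2 empty cells -> not full
  row 7: 3 empty cells -> not full
  row 8: 0 empty cells -> FULL (clear)
  row 9: 1 empty cell -> not full
Total rows cleared: 4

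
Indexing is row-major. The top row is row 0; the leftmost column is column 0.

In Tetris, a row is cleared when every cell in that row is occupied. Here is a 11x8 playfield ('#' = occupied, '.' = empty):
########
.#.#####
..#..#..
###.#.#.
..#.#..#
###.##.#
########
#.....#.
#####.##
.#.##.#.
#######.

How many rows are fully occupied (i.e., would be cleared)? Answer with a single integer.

Answer: 2

Derivation:
Check each row:
  row 0: 0 empty cells -> FULL (clear)
  row 1: 2 empty cells -> not full
  row 2: 6 empty cells -> not full
  row 3: 3 empty cells -> not full
  row 4: 5 empty cells -> not full
  row 5: 2 empty cells -> not full
  row 6: 0 empty cells -> FULL (clear)
  row 7: 6 empty cells -> not full
  row 8: 1 empty cell -> not full
  row 9: 4 empty cells -> not full
  row 10: 1 empty cell -> not full
Total rows cleared: 2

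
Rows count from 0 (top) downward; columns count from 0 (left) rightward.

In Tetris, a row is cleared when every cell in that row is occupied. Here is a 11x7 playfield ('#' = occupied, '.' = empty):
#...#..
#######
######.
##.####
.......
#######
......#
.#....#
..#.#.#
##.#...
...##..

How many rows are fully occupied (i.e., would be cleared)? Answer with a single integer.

Check each row:
  row 0: 5 empty cells -> not full
  row 1: 0 empty cells -> FULL (clear)
  row 2: 1 empty cell -> not full
  row 3: 1 empty cell -> not full
  row 4: 7 empty cells -> not full
  row 5: 0 empty cells -> FULL (clear)
  row 6: 6 empty cells -> not full
  row 7: 5 empty cells -> not full
  row 8: 4 empty cells -> not full
  row 9: 4 empty cells -> not full
  row 10: 5 empty cells -> not full
Total rows cleared: 2

Answer: 2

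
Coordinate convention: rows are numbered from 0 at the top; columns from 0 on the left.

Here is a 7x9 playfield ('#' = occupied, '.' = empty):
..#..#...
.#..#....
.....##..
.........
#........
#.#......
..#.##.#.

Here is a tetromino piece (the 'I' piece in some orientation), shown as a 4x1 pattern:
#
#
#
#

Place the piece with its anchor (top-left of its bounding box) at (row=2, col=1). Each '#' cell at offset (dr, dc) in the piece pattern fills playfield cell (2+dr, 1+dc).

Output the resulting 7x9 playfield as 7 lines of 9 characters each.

Answer: ..#..#...
.#..#....
.#...##..
.#.......
##.......
###......
..#.##.#.

Derivation:
Fill (2+0,1+0) = (2,1)
Fill (2+1,1+0) = (3,1)
Fill (2+2,1+0) = (4,1)
Fill (2+3,1+0) = (5,1)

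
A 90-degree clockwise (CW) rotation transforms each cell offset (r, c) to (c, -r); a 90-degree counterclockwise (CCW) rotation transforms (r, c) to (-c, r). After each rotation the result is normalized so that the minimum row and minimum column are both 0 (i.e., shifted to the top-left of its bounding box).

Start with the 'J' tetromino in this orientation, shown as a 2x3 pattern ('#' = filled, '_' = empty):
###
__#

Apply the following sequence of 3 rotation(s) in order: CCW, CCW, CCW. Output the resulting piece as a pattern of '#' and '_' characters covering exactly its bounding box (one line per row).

Start:
###
__#
After rotation 1 (CCW):
##
#_
#_
After rotation 2 (CCW):
#__
###
After rotation 3 (CCW):
_#
_#
##

Answer: _#
_#
##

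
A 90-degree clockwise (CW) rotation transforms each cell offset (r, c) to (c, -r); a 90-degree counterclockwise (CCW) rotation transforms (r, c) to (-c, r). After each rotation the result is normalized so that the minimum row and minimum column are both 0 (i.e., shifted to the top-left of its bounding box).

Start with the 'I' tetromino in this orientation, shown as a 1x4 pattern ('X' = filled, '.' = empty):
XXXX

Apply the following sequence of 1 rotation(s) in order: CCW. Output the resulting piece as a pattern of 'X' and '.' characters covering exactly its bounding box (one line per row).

Start:
XXXX
After rotation 1 (CCW):
X
X
X
X

Answer: X
X
X
X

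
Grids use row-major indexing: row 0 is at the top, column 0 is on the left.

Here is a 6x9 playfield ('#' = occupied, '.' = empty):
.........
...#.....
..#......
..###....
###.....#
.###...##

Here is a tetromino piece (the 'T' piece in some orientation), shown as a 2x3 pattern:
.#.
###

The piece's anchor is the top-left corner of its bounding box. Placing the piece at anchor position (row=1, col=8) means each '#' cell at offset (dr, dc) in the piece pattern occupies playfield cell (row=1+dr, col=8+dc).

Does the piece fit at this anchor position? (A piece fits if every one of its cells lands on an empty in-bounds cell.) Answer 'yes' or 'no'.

Check each piece cell at anchor (1, 8):
  offset (0,1) -> (1,9): out of bounds -> FAIL
  offset (1,0) -> (2,8): empty -> OK
  offset (1,1) -> (2,9): out of bounds -> FAIL
  offset (1,2) -> (2,10): out of bounds -> FAIL
All cells valid: no

Answer: no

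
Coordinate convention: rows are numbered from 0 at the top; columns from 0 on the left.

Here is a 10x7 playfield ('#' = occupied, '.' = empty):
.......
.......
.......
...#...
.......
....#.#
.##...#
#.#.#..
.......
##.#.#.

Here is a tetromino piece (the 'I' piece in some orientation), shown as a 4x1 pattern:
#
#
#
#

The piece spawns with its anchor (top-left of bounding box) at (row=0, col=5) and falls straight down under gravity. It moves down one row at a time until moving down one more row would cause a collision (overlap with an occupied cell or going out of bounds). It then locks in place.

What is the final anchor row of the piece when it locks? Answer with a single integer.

Spawn at (row=0, col=5). Try each row:
  row 0: fits
  row 1: fits
  row 2: fits
  row 3: fits
  row 4: fits
  row 5: fits
  row 6: blocked -> lock at row 5

Answer: 5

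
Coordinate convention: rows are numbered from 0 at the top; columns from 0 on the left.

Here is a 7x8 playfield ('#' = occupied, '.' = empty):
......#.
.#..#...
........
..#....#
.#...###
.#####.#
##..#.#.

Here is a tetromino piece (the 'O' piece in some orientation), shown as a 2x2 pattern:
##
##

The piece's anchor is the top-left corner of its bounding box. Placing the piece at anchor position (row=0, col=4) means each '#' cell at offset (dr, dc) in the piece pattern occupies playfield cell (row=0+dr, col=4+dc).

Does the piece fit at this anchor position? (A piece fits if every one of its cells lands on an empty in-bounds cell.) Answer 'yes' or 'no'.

Answer: no

Derivation:
Check each piece cell at anchor (0, 4):
  offset (0,0) -> (0,4): empty -> OK
  offset (0,1) -> (0,5): empty -> OK
  offset (1,0) -> (1,4): occupied ('#') -> FAIL
  offset (1,1) -> (1,5): empty -> OK
All cells valid: no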